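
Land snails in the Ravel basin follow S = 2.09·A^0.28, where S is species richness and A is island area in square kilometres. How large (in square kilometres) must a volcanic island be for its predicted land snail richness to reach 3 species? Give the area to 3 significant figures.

3.64 square kilometres

3 = 2.09 × A^0.28  ⇒  A^0.28 = 3/2.09 = 1.435
ln A = ln(1.435) / 0.28 = 0.3614 / 0.28 = 1.2909
A = e^1.2909 ≈ 3.636 square kilometres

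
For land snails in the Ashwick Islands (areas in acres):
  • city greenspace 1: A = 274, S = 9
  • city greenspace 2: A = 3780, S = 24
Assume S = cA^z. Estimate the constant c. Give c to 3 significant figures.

1.10

z = ln(S₂/S₁) / ln(A₂/A₁) = ln(24/9) / ln(3780/274) = 0.9808 / 2.6244 = 0.3737
c = S₁ / A₁^z = 9 / 274^0.3737 = 9 / 8.149 = 1.104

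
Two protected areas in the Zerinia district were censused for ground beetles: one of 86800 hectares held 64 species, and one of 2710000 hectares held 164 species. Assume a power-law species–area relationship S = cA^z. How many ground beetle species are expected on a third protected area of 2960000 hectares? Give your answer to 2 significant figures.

z = ln(164/64) / ln(2710000/86800) = 0.9410 / 3.4411 = 0.2735
c = 64 / 86800^0.2735 = 64 / 22.41 = 2.856
S₃ = 2.856 × 2960000^0.2735 = 2.856 × 58.83 ≈ 168

170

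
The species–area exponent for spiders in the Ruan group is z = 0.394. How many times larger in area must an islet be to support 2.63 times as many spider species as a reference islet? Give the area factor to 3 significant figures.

(A₂/A₁)^0.394 = 2.63, so A₂/A₁ = 2.63^(1/0.394) = 2.63^2.538
ln(A₂/A₁) = ln 2.63 / 0.394 = 0.9670 / 0.394 = 2.4543
A₂/A₁ = e^2.4543 ≈ 11.64

11.6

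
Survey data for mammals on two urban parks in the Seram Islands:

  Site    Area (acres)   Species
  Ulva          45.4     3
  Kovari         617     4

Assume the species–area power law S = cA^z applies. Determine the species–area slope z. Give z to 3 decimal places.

Taking logs: ln S = ln c + z ln A, so z = (ln S₂ − ln S₁)/(ln A₂ − ln A₁).
z = ln(4/3) / ln(617/45.4) = ln(1.333) / ln(13.59) = 0.2877 / 2.6094 = 0.1103

0.110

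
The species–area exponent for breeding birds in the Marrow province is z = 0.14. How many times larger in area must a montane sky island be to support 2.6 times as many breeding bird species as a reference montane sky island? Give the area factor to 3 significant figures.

(A₂/A₁)^0.14 = 2.6, so A₂/A₁ = 2.6^(1/0.14) = 2.6^7.143
ln(A₂/A₁) = ln 2.6 / 0.14 = 0.9555 / 0.14 = 6.8251
A₂/A₁ = e^6.8251 ≈ 920.7

921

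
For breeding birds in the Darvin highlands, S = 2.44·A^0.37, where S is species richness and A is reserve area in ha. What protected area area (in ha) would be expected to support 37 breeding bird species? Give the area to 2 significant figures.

37 = 2.44 × A^0.37  ⇒  A^0.37 = 37/2.44 = 15.16
ln A = ln(15.16) / 0.37 = 2.7189 / 0.37 = 7.3484
A = e^7.3484 ≈ 1554 ha

1600 ha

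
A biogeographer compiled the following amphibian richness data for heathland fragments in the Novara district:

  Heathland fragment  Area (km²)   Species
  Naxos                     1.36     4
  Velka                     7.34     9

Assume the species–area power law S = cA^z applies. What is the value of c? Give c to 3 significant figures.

z = ln(S₂/S₁) / ln(A₂/A₁) = ln(9/4) / ln(7.34/1.36) = 0.8109 / 1.6859 = 0.4810
c = S₁ / A₁^z = 4 / 1.36^0.4810 = 4 / 1.159 = 3.45

3.45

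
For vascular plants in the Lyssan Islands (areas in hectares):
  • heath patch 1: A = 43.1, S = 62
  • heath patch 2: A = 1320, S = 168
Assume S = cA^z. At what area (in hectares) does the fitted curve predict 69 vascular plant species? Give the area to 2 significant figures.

z = ln(168/62) / ln(1320/43.1) = 0.9968 / 3.4219 = 0.2913
c = 62 / 43.1^0.2913 = 62 / 2.993 = 20.71
A = (69/20.71)^(1/0.2913) ⇒ ln A = ln(3.331)/0.2913 = 4.1307
A = e^4.1307 ≈ 62.22 hectares

62 hectares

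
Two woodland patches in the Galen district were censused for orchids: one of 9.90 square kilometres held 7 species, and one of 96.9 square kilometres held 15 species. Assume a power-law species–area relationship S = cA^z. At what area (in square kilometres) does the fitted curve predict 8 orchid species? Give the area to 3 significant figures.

z = ln(15/7) / ln(96.9/9.9) = 0.7621 / 2.2811 = 0.3341
c = 7 / 9.9^0.3341 = 7 / 2.151 = 3.254
A = (8/3.254)^(1/0.3341) ⇒ ln A = ln(2.458)/0.3341 = 2.6922
A = e^2.6922 ≈ 14.76 square kilometres

14.8 square kilometres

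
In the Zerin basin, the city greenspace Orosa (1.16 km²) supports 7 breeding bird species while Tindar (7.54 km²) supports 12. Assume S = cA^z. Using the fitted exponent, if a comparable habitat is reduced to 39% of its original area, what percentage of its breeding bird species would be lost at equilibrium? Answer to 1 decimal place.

z = ln(12/7) / ln(7.54/1.16) = 0.5390 / 1.8718 = 0.2880
S_new/S_old = (A_new/A_old)^z = 0.39^0.2880 = exp(0.2880 × -0.9416) = 0.7625
Fraction lost = 1 − 0.7625 = 0.2375

23.7%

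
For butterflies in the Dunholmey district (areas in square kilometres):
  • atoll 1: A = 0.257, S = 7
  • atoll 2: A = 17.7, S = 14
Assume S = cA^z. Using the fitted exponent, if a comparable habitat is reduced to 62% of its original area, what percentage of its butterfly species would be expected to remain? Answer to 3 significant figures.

92.5%

z = ln(14/7) / ln(17.7/0.257) = 0.6931 / 4.2322 = 0.1638
S_new/S_old = (A_new/A_old)^z = 0.62^0.1638 = exp(0.1638 × -0.4780) = 0.9247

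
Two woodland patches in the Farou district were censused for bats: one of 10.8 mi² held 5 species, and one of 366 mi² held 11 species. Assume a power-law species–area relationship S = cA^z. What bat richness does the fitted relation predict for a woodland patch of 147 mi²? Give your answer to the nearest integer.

z = ln(11/5) / ln(366/10.8) = 0.7885 / 3.5231 = 0.2238
c = 5 / 10.8^0.2238 = 5 / 1.703 = 2.936
S₃ = 2.936 × 147^0.2238 = 2.936 × 3.055 ≈ 8.969

9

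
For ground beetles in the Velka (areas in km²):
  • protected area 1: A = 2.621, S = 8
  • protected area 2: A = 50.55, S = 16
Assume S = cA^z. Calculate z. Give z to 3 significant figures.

0.234

Taking logs: ln S = ln c + z ln A, so z = (ln S₂ − ln S₁)/(ln A₂ − ln A₁).
z = ln(16/8) / ln(50.55/2.621) = ln(2) / ln(19.29) = 0.6931 / 2.9594 = 0.2342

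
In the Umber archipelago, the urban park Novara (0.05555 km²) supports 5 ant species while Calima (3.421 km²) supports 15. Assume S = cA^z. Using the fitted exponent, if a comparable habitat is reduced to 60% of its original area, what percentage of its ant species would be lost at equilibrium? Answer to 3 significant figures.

12.7%

z = ln(15/5) / ln(3.421/0.05555) = 1.0986 / 4.1204 = 0.2666
S_new/S_old = (A_new/A_old)^z = 0.6^0.2666 = exp(0.2666 × -0.5108) = 0.8727
Fraction lost = 1 − 0.8727 = 0.1273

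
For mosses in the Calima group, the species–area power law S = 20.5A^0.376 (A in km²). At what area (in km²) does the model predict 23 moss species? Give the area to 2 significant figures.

23 = 20.5 × A^0.376  ⇒  A^0.376 = 23/20.5 = 1.122
ln A = ln(1.122) / 0.376 = 0.1151 / 0.376 = 0.3060
A = e^0.3060 ≈ 1.358 km²

1.4 km²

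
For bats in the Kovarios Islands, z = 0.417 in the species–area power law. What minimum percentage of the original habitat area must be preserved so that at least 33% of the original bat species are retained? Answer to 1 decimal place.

Need (A_new/A_old)^0.417 = 0.33, so A_new/A_old = 0.33^(1/0.417) = 0.33^2.398
ln(A_new/A_old) = ln 0.33 / 0.417 = -1.1087 / 0.417 = -2.6587
A_new/A_old = e^-2.6587 ≈ 0.07004

7.0%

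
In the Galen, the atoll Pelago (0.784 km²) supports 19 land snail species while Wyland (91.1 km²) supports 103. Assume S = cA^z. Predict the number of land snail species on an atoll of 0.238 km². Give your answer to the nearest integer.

12

z = ln(103/19) / ln(91.1/0.784) = 1.6903 / 4.7553 = 0.3555
c = 19 / 0.784^0.3555 = 19 / 0.9171 = 20.72
S₃ = 20.72 × 0.238^0.3555 = 20.72 × 0.6003 ≈ 12.44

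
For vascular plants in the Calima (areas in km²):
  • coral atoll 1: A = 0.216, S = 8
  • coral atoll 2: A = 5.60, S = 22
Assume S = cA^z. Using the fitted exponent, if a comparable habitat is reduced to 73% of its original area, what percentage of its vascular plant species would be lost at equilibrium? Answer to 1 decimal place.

z = ln(22/8) / ln(5.6/0.216) = 1.0116 / 3.2552 = 0.3108
S_new/S_old = (A_new/A_old)^z = 0.73^0.3108 = exp(0.3108 × -0.3147) = 0.9068
Fraction lost = 1 − 0.9068 = 0.09317

9.3%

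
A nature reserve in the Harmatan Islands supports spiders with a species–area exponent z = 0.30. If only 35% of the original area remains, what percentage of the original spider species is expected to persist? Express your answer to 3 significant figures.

S_new/S_old = (A_new/A_old)^z = 0.35^0.3
= exp(0.3 × ln 0.35) = exp(0.3 × -1.0498) = exp(-0.3149) ≈ 0.7298

73.0%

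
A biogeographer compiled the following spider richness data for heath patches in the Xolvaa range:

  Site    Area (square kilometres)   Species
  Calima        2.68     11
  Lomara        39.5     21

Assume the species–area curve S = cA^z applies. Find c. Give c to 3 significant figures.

8.68

z = ln(S₂/S₁) / ln(A₂/A₁) = ln(21/11) / ln(39.5/2.68) = 0.6466 / 2.6905 = 0.2403
c = S₁ / A₁^z = 11 / 2.68^0.2403 = 11 / 1.267 = 8.68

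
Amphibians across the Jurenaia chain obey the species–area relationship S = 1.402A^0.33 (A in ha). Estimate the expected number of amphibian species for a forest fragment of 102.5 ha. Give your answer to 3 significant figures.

S = 1.402 × 102.5^0.33
ln S = ln 1.402 + 0.33 × ln 102.5 = 0.3379 + 0.33 × 4.6299 = 1.8658
S = e^1.8658 ≈ 6.461

6.46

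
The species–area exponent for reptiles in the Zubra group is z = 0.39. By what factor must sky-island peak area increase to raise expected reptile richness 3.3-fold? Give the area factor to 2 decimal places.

(A₂/A₁)^0.39 = 3.3, so A₂/A₁ = 3.3^(1/0.39) = 3.3^2.564
ln(A₂/A₁) = ln 3.3 / 0.39 = 1.1939 / 0.39 = 3.0613
A₂/A₁ = e^3.0613 ≈ 21.36

21.36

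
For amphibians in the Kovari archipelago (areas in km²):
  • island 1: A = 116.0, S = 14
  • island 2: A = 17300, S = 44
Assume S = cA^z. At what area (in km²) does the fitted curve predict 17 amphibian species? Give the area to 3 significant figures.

z = ln(44/14) / ln(17300/116) = 1.1451 / 5.0049 = 0.2288
c = 14 / 116^0.2288 = 14 / 2.967 = 4.718
A = (17/4.718)^(1/0.2288) ⇒ ln A = ln(3.603)/0.2288 = 5.6022
A = e^5.6022 ≈ 271 km²

271 km²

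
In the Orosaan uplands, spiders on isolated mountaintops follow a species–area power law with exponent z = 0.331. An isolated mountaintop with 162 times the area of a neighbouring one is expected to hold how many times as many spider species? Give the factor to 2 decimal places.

S₂/S₁ = (A₂/A₁)^z = 162^0.331
ln(S₂/S₁) = 0.331 × ln 162 = 0.331 × 5.0876 = 1.6840
S₂/S₁ = e^1.6840 ≈ 5.387

5.39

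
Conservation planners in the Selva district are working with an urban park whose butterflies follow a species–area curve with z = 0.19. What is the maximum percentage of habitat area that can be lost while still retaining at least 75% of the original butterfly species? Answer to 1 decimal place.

78.0%

Need (A_new/A_old)^0.19 = 0.75, so A_new/A_old = 0.75^(1/0.19) = 0.75^5.263
ln(A_new/A_old) = ln 0.75 / 0.19 = -0.2877 / 0.19 = -1.5141
A_new/A_old = e^-1.5141 ≈ 0.22
Fraction that can be lost = 1 − 0.22 = 0.78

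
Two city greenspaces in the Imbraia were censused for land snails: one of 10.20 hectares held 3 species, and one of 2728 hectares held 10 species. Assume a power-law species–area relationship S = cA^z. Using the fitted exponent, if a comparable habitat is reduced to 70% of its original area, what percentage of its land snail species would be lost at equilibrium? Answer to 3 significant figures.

z = ln(10/3) / ln(2728/10.2) = 1.2040 / 5.5889 = 0.2154
S_new/S_old = (A_new/A_old)^z = 0.7^0.2154 = exp(0.2154 × -0.3567) = 0.926
Fraction lost = 1 − 0.926 = 0.07396

7.40%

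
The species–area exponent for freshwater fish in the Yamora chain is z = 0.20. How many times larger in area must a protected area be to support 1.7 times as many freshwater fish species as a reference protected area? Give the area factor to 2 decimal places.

(A₂/A₁)^0.2 = 1.7, so A₂/A₁ = 1.7^(1/0.2) = 1.7^5
ln(A₂/A₁) = ln 1.7 / 0.2 = 0.5306 / 0.2 = 2.6531
A₂/A₁ = e^2.6531 ≈ 14.2

14.20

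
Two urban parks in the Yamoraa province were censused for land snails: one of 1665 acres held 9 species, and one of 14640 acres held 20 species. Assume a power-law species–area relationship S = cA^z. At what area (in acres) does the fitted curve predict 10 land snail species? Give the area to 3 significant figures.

2220 acres

z = ln(20/9) / ln(14640/1665) = 0.7985 / 2.1739 = 0.3673
c = 9 / 1665^0.3673 = 9 / 15.25 = 0.5902
A = (10/0.5902)^(1/0.3673) ⇒ ln A = ln(16.94)/0.3673 = 7.7044
A = e^7.7044 ≈ 2218 acres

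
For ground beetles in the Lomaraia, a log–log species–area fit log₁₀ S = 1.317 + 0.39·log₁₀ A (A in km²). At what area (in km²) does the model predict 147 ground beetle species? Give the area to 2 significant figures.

150 km²

147 = 20.75 × A^0.39  ⇒  A^0.39 = 147/20.75 = 7.085
ln A = ln(7.085) / 0.39 = 1.9579 / 0.39 = 5.0203
A = e^5.0203 ≈ 151.5 km²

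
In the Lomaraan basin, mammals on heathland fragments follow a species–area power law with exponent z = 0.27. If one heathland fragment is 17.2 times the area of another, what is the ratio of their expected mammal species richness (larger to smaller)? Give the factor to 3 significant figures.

2.16

S₂/S₁ = (A₂/A₁)^z = 17.2^0.27
ln(S₂/S₁) = 0.27 × ln 17.2 = 0.27 × 2.8449 = 0.7681
S₂/S₁ = e^0.7681 ≈ 2.156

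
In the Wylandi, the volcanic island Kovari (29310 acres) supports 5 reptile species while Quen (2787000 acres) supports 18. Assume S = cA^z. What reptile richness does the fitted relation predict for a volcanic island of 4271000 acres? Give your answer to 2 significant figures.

z = ln(18/5) / ln(2787000/29310) = 1.2809 / 4.5548 = 0.2812
c = 5 / 29310^0.2812 = 5 / 18.04 = 0.2772
S₃ = 0.2772 × 4271000^0.2812 = 0.2772 × 73.23 ≈ 20.3

20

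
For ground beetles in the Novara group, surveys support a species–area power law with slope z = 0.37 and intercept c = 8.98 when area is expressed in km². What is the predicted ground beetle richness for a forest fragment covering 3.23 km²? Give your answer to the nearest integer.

14 species

S = 8.98 × 3.23^0.37 = 8.98 × 1.543 ≈ 13.86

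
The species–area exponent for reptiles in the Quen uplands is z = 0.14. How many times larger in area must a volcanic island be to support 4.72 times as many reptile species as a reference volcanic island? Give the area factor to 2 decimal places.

65143.55

(A₂/A₁)^0.14 = 4.72, so A₂/A₁ = 4.72^(1/0.14) = 4.72^7.143
ln(A₂/A₁) = ln 4.72 / 0.14 = 1.5518 / 0.14 = 11.0843
A₂/A₁ = e^11.0843 ≈ 65144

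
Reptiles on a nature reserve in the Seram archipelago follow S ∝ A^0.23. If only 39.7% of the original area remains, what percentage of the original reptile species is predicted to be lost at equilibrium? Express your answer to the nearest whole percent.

19%

S_new/S_old = (A_new/A_old)^z = 0.397^0.23
= exp(0.23 × ln 0.397) = exp(0.23 × -0.9238) = exp(-0.2125) ≈ 0.8086
Fraction lost = 1 − 0.8086 = 0.1914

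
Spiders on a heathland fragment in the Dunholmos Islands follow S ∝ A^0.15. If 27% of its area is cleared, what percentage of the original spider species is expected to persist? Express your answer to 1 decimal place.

95.4%

S_new/S_old = (A_new/A_old)^z = 0.73^0.15
= exp(0.15 × ln 0.73) = exp(0.15 × -0.3147) = exp(-0.0472) ≈ 0.9539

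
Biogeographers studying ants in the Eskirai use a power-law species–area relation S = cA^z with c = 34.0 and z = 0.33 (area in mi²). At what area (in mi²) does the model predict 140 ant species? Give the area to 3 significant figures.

72.9 mi²

140 = 34 × A^0.33  ⇒  A^0.33 = 140/34 = 4.118
ln A = ln(4.118) / 0.33 = 1.4153 / 0.33 = 4.2887
A = e^4.2887 ≈ 72.87 mi²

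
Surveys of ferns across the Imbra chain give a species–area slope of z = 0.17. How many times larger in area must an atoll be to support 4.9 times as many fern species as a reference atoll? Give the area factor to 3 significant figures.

11500

(A₂/A₁)^0.17 = 4.9, so A₂/A₁ = 4.9^(1/0.17) = 4.9^5.882
ln(A₂/A₁) = ln 4.9 / 0.17 = 1.5892 / 0.17 = 9.3484
A₂/A₁ = e^9.3484 ≈ 11481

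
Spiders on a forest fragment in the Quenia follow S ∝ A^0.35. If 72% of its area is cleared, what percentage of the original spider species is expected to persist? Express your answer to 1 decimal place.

S_new/S_old = (A_new/A_old)^z = 0.28^0.35
= exp(0.35 × ln 0.28) = exp(0.35 × -1.2730) = exp(-0.4455) ≈ 0.6405

64.0%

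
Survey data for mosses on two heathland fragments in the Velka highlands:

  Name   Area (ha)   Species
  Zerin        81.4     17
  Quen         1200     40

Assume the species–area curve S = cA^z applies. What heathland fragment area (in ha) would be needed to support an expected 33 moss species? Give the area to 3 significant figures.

z = ln(40/17) / ln(1200/81.4) = 0.8557 / 2.6907 = 0.3180
c = 17 / 81.4^0.3180 = 17 / 4.051 = 4.196
A = (33/4.196)^(1/0.3180) ⇒ ln A = ln(7.864)/0.3180 = 6.4852
A = e^6.4852 ≈ 655.3 ha

655 ha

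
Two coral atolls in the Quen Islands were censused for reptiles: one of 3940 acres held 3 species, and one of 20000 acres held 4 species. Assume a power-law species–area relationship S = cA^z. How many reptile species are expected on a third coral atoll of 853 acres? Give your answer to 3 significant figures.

2.29

z = ln(4/3) / ln(20000/3940) = 0.2877 / 1.6246 = 0.1771
c = 3 / 3940^0.1771 = 3 / 4.332 = 0.6925
S₃ = 0.6925 × 853^0.1771 = 0.6925 × 3.304 ≈ 2.288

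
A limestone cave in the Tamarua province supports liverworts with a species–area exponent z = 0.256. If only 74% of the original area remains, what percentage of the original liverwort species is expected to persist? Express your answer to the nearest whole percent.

93%

S_new/S_old = (A_new/A_old)^z = 0.74^0.256
= exp(0.256 × ln 0.74) = exp(0.256 × -0.3011) = exp(-0.0771) ≈ 0.9258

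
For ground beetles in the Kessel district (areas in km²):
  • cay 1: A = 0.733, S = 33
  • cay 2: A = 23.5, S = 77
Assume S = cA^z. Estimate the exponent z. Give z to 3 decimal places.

Taking logs: ln S = ln c + z ln A, so z = (ln S₂ − ln S₁)/(ln A₂ − ln A₁).
z = ln(77/33) / ln(23.5/0.733) = ln(2.333) / ln(32.06) = 0.8473 / 3.4676 = 0.2443

0.244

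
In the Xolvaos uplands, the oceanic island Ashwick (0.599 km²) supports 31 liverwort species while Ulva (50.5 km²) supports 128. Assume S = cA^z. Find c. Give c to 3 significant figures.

36.5

z = ln(S₂/S₁) / ln(A₂/A₁) = ln(128/31) / ln(50.5/0.599) = 1.4180 / 4.4345 = 0.3198
c = S₁ / A₁^z = 31 / 0.599^0.3198 = 31 / 0.8488 = 36.52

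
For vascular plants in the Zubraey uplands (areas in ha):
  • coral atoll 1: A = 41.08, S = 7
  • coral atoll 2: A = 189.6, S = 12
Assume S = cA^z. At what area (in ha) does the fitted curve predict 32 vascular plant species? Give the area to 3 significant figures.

3070 ha

z = ln(12/7) / ln(189.6/41.08) = 0.5390 / 1.5294 = 0.3524
c = 7 / 41.08^0.3524 = 7 / 3.704 = 1.89
A = (32/1.89)^(1/0.3524) ⇒ ln A = ln(16.93)/0.3524 = 8.0280
A = e^8.0280 ≈ 3066 ha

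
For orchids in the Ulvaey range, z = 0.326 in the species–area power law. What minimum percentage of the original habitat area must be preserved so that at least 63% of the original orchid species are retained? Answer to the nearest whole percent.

24%

Need (A_new/A_old)^0.326 = 0.63, so A_new/A_old = 0.63^(1/0.326) = 0.63^3.067
ln(A_new/A_old) = ln 0.63 / 0.326 = -0.4620 / 0.326 = -1.4173
A_new/A_old = e^-1.4173 ≈ 0.2424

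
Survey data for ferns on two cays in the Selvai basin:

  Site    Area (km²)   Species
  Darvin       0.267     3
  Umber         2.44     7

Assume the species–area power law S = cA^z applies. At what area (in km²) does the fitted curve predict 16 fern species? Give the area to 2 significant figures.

21 km²

z = ln(7/3) / ln(2.44/0.267) = 0.8473 / 2.2125 = 0.3830
c = 3 / 0.267^0.3830 = 3 / 0.6031 = 4.974
A = (16/4.974)^(1/0.3830) ⇒ ln A = ln(3.216)/0.3830 = 3.0507
A = e^3.0507 ≈ 21.13 km²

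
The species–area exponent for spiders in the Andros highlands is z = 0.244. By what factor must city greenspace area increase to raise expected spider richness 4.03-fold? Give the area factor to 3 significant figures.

303

(A₂/A₁)^0.244 = 4.03, so A₂/A₁ = 4.03^(1/0.244) = 4.03^4.098
ln(A₂/A₁) = ln 4.03 / 0.244 = 1.3938 / 0.244 = 5.7122
A₂/A₁ = e^5.7122 ≈ 302.5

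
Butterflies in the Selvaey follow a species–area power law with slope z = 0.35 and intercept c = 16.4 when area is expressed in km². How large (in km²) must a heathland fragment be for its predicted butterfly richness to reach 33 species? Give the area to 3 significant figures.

7.37 km²

33 = 16.4 × A^0.35  ⇒  A^0.35 = 33/16.4 = 2.012
ln A = ln(2.012) / 0.35 = 0.6992 / 0.35 = 1.9978
A = e^1.9978 ≈ 7.373 km²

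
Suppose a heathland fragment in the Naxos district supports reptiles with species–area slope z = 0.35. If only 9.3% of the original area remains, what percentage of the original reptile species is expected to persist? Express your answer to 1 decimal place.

S_new/S_old = (A_new/A_old)^z = 0.093^0.35
= exp(0.35 × ln 0.093) = exp(0.35 × -2.3752) = exp(-0.8313) ≈ 0.4355

43.5%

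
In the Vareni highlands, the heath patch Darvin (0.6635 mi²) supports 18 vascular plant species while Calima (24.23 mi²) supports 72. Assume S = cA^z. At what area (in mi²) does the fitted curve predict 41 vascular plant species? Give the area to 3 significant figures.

5.62 mi²

z = ln(72/18) / ln(24.23/0.6635) = 1.3863 / 3.5978 = 0.3853
c = 18 / 0.6635^0.3853 = 18 / 0.8538 = 21.08
A = (41/21.08)^(1/0.3853) ⇒ ln A = ln(1.945)/0.3853 = 1.7262
A = e^1.7262 ≈ 5.619 mi²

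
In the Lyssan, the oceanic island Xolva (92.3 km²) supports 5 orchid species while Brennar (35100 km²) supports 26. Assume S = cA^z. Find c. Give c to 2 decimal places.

z = ln(S₂/S₁) / ln(A₂/A₁) = ln(26/5) / ln(35100/92.3) = 1.6487 / 5.9409 = 0.2775
c = S₁ / A₁^z = 5 / 92.3^0.2775 = 5 / 3.51 = 1.424

1.42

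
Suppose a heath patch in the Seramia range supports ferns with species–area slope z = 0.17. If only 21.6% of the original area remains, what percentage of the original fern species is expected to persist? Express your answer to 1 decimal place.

S_new/S_old = (A_new/A_old)^z = 0.216^0.17
= exp(0.17 × ln 0.216) = exp(0.17 × -1.5325) = exp(-0.2605) ≈ 0.7706

77.1%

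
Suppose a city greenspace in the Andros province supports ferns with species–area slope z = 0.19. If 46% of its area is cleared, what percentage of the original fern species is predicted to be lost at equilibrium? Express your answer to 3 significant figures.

S_new/S_old = (A_new/A_old)^z = 0.54^0.19
= exp(0.19 × ln 0.54) = exp(0.19 × -0.6162) = exp(-0.1171) ≈ 0.8895
Fraction lost = 1 − 0.8895 = 0.1105

11.0%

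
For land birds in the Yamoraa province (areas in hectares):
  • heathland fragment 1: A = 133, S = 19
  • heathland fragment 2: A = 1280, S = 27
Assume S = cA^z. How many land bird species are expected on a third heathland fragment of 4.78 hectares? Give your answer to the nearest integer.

11

z = ln(27/19) / ln(1280/133) = 0.3514 / 2.2643 = 0.1552
c = 19 / 133^0.1552 = 19 / 2.136 = 8.895
S₃ = 8.895 × 4.78^0.1552 = 8.895 × 1.275 ≈ 11.34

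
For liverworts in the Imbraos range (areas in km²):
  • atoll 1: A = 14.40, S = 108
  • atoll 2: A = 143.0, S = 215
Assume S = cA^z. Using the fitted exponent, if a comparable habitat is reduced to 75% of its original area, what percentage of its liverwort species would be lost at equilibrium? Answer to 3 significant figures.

8.27%

z = ln(215/108) / ln(143/14.4) = 0.6885 / 2.2956 = 0.2999
S_new/S_old = (A_new/A_old)^z = 0.75^0.2999 = exp(0.2999 × -0.2877) = 0.9173
Fraction lost = 1 − 0.9173 = 0.08266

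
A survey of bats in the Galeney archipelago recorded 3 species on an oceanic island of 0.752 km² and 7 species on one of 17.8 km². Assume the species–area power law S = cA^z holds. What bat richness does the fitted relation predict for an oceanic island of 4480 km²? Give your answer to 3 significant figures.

z = ln(7/3) / ln(17.8/0.752) = 0.8473 / 3.1642 = 0.2678
c = 3 / 0.752^0.2678 = 3 / 0.9265 = 3.238
S₃ = 3.238 × 4480^0.2678 = 3.238 × 9.5 ≈ 30.76

30.8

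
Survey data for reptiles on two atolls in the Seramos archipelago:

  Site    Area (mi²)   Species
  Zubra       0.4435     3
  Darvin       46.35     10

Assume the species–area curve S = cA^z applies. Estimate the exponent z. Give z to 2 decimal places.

Taking logs: ln S = ln c + z ln A, so z = (ln S₂ − ln S₁)/(ln A₂ − ln A₁).
z = ln(10/3) / ln(46.35/0.4435) = ln(3.333) / ln(104.5) = 1.2040 / 4.6493 = 0.2590

0.26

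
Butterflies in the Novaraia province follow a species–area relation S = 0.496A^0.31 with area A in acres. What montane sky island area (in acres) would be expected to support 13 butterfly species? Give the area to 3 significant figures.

13 = 0.496 × A^0.31  ⇒  A^0.31 = 13/0.496 = 26.21
ln A = ln(26.21) / 0.31 = 3.2661 / 0.31 = 10.5359
A = e^10.5359 ≈ 37643 acres

37600 acres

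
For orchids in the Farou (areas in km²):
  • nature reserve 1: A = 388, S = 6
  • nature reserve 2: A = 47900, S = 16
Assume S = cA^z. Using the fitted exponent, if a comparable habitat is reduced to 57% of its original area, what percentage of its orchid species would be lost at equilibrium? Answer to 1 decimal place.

z = ln(16/6) / ln(47900/388) = 0.9808 / 4.8159 = 0.2037
S_new/S_old = (A_new/A_old)^z = 0.57^0.2037 = exp(0.2037 × -0.5621) = 0.8918
Fraction lost = 1 − 0.8918 = 0.1082

10.8%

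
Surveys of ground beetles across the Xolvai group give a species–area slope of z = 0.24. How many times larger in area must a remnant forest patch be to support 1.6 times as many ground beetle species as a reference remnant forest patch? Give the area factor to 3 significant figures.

(A₂/A₁)^0.24 = 1.6, so A₂/A₁ = 1.6^(1/0.24) = 1.6^4.167
ln(A₂/A₁) = ln 1.6 / 0.24 = 0.4700 / 0.24 = 1.9583
A₂/A₁ = e^1.9583 ≈ 7.088

7.09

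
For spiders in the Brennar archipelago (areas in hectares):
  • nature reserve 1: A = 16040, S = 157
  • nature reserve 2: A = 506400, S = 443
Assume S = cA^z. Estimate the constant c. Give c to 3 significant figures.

z = ln(S₂/S₁) / ln(A₂/A₁) = ln(443/157) / ln(506400/16040) = 1.0373 / 3.4522 = 0.3005
c = S₁ / A₁^z = 157 / 16040^0.3005 = 157 / 18.35 = 8.557

8.56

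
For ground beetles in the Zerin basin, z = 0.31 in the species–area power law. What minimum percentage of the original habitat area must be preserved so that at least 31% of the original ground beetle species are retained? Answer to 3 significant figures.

2.29%

Need (A_new/A_old)^0.31 = 0.31, so A_new/A_old = 0.31^(1/0.31) = 0.31^3.226
ln(A_new/A_old) = ln 0.31 / 0.31 = -1.1712 / 0.31 = -3.7780
A_new/A_old = e^-3.7780 ≈ 0.02287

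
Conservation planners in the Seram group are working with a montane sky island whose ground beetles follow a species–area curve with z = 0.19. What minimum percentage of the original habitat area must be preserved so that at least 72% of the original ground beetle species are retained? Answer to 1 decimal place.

17.7%

Need (A_new/A_old)^0.19 = 0.72, so A_new/A_old = 0.72^(1/0.19) = 0.72^5.263
ln(A_new/A_old) = ln 0.72 / 0.19 = -0.3285 / 0.19 = -1.7290
A_new/A_old = e^-1.7290 ≈ 0.1775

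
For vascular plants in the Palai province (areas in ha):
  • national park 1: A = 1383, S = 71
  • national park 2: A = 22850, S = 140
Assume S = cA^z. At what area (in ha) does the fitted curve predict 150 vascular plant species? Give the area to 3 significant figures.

z = ln(140/71) / ln(22850/1383) = 0.6790 / 2.8047 = 0.2421
c = 71 / 1383^0.2421 = 71 / 5.759 = 12.33
A = (150/12.33)^(1/0.2421) ⇒ ln A = ln(12.17)/0.2421 = 10.3217
A = e^10.3217 ≈ 30385 ha

30400 ha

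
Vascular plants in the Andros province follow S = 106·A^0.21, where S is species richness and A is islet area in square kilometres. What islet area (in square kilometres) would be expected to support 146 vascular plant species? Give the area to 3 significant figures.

4.59 square kilometres

146 = 106 × A^0.21  ⇒  A^0.21 = 146/106 = 1.377
ln A = ln(1.377) / 0.21 = 0.3202 / 0.21 = 1.5246
A = e^1.5246 ≈ 4.593 square kilometres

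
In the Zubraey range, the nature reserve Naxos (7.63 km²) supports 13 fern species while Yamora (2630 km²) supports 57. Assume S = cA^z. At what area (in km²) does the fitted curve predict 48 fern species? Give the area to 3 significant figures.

z = ln(57/13) / ln(2630/7.63) = 1.4781 / 5.8427 = 0.2530
c = 13 / 7.63^0.2530 = 13 / 1.672 = 7.775
A = (48/7.775)^(1/0.2530) ⇒ ln A = ln(6.174)/0.2530 = 7.1954
A = e^7.1954 ≈ 1333 km²

1330 km²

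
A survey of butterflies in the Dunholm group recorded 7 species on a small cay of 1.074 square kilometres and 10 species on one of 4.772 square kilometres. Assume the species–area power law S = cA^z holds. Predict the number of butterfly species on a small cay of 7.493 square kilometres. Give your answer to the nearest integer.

11

z = ln(10/7) / ln(4.772/1.074) = 0.3567 / 1.4914 = 0.2392
c = 7 / 1.074^0.2392 = 7 / 1.017 = 6.881
S₃ = 6.881 × 7.493^0.2392 = 6.881 × 1.619 ≈ 11.14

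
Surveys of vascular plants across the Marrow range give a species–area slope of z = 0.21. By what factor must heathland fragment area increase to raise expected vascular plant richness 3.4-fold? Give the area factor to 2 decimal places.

(A₂/A₁)^0.21 = 3.4, so A₂/A₁ = 3.4^(1/0.21) = 3.4^4.762
ln(A₂/A₁) = ln 3.4 / 0.21 = 1.2238 / 0.21 = 5.8275
A₂/A₁ = e^5.8275 ≈ 339.5

339.51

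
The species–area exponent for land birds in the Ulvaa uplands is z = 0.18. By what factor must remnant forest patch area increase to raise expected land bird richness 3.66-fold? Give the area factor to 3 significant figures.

(A₂/A₁)^0.18 = 3.66, so A₂/A₁ = 3.66^(1/0.18) = 3.66^5.556
ln(A₂/A₁) = ln 3.66 / 0.18 = 1.2975 / 0.18 = 7.2081
A₂/A₁ = e^7.2081 ≈ 1350

1350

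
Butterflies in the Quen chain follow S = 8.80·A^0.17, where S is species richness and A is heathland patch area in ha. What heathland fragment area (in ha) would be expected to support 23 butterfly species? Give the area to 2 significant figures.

280 ha

23 = 8.8 × A^0.17  ⇒  A^0.17 = 23/8.8 = 2.614
ln A = ln(2.614) / 0.17 = 0.9607 / 0.17 = 5.6514
A = e^5.6514 ≈ 284.7 ha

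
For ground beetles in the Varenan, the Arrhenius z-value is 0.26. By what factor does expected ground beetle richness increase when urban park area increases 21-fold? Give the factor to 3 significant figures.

2.21

S₂/S₁ = (A₂/A₁)^z = 21^0.26
ln(S₂/S₁) = 0.26 × ln 21 = 0.26 × 3.0445 = 0.7916
S₂/S₁ = e^0.7916 ≈ 2.207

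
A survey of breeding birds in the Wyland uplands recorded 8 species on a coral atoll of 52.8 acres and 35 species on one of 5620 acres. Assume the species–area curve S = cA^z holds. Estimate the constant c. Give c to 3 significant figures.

z = ln(S₂/S₁) / ln(A₂/A₁) = ln(35/8) / ln(5620/52.8) = 1.4759 / 4.6676 = 0.3162
c = S₁ / A₁^z = 8 / 52.8^0.3162 = 8 / 3.505 = 2.282

2.28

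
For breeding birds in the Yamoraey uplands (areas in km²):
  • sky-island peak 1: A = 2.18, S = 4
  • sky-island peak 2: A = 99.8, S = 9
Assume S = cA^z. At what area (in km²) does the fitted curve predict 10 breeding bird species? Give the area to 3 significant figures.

z = ln(9/4) / ln(99.8/2.18) = 0.8109 / 3.8238 = 0.2121
c = 4 / 2.18^0.2121 = 4 / 1.18 = 3.391
A = (10/3.391)^(1/0.2121) ⇒ ln A = ln(2.949)/0.2121 = 5.1000
A = e^5.1000 ≈ 164 km²

164 km²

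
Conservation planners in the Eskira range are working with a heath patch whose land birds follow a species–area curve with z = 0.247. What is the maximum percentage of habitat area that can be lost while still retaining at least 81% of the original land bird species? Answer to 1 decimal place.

Need (A_new/A_old)^0.247 = 0.81, so A_new/A_old = 0.81^(1/0.247) = 0.81^4.049
ln(A_new/A_old) = ln 0.81 / 0.247 = -0.2107 / 0.247 = -0.8531
A_new/A_old = e^-0.8531 ≈ 0.4261
Fraction that can be lost = 1 − 0.4261 = 0.5739

57.4%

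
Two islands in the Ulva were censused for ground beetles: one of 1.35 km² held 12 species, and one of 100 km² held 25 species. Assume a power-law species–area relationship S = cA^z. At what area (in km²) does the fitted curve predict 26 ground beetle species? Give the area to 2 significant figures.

z = ln(25/12) / ln(100/1.35) = 0.7340 / 4.3051 = 0.1705
c = 12 / 1.35^0.1705 = 12 / 1.052 = 11.4
A = (26/11.4)^(1/0.1705) ⇒ ln A = ln(2.28)/0.1705 = 4.8352
A = e^4.8352 ≈ 125.9 km²

130 km²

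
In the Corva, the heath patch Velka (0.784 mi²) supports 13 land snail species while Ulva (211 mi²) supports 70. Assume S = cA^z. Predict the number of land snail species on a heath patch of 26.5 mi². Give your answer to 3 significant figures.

z = ln(70/13) / ln(211/0.784) = 1.6835 / 5.5952 = 0.3009
c = 13 / 0.784^0.3009 = 13 / 0.9294 = 13.99
S₃ = 13.99 × 26.5^0.3009 = 13.99 × 2.681 ≈ 37.5

37.5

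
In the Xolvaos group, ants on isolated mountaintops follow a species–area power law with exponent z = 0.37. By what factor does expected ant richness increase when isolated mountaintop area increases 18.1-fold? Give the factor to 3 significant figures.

2.92

S₂/S₁ = (A₂/A₁)^z = 18.1^0.37
ln(S₂/S₁) = 0.37 × ln 18.1 = 0.37 × 2.8959 = 1.0715
S₂/S₁ = e^1.0715 ≈ 2.92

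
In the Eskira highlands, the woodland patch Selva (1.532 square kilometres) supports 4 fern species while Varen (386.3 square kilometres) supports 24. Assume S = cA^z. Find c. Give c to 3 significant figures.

z = ln(S₂/S₁) / ln(A₂/A₁) = ln(24/4) / ln(386.3/1.532) = 1.7918 / 5.5300 = 0.3240
c = S₁ / A₁^z = 4 / 1.532^0.3240 = 4 / 1.148 = 3.484

3.48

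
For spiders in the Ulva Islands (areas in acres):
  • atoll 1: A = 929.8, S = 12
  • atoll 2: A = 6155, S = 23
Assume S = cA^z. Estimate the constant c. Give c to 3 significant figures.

z = ln(S₂/S₁) / ln(A₂/A₁) = ln(23/12) / ln(6155/929.8) = 0.6506 / 1.8901 = 0.3442
c = S₁ / A₁^z = 12 / 929.8^0.3442 = 12 / 10.51 = 1.141

1.14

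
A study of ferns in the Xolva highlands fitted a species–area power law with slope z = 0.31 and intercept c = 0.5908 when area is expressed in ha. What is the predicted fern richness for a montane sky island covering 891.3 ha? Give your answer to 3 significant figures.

4.85

S = 0.5908 × 891.3^0.31 = 0.5908 × 8.213 ≈ 4.852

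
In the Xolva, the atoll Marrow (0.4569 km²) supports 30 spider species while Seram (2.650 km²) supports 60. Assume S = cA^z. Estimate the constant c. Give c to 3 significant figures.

40.9

z = ln(S₂/S₁) / ln(A₂/A₁) = ln(60/30) / ln(2.65/0.4569) = 0.6931 / 1.7579 = 0.3943
c = S₁ / A₁^z = 30 / 0.4569^0.3943 = 30 / 0.7343 = 40.86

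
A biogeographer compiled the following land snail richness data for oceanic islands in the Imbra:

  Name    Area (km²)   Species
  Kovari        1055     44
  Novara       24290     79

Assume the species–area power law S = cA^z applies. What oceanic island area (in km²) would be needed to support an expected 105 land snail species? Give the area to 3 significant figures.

112000 km²

z = ln(79/44) / ln(24290/1055) = 0.5853 / 3.1365 = 0.1866
c = 44 / 1055^0.1866 = 44 / 3.665 = 12
A = (105/12)^(1/0.1866) ⇒ ln A = ln(8.747)/0.1866 = 11.6226
A = e^11.6226 ≈ 111590 km²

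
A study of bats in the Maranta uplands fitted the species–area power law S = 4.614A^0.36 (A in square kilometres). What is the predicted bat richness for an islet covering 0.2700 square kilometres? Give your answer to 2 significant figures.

2.9

S = 4.614 × 0.27^0.36
ln S = ln 4.614 + 0.36 × ln 0.27 = 1.5291 + 0.36 × -1.3093 = 1.0577
S = e^1.0577 ≈ 2.88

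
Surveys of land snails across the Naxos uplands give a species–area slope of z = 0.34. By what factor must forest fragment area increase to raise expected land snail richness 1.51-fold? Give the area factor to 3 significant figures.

(A₂/A₁)^0.34 = 1.51, so A₂/A₁ = 1.51^(1/0.34) = 1.51^2.941
ln(A₂/A₁) = ln 1.51 / 0.34 = 0.4121 / 0.34 = 1.2121
A₂/A₁ = e^1.2121 ≈ 3.36

3.36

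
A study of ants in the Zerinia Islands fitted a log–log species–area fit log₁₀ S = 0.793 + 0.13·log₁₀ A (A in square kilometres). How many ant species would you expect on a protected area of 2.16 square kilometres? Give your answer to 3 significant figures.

6.86

S = 6.209 × 2.16^0.13 = 6.209 × 1.105 ≈ 6.862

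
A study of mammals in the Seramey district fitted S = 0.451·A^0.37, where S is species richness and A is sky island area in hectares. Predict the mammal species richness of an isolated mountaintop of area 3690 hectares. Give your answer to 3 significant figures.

S = 0.451 × 3690^0.37
ln S = ln 0.451 + 0.37 × ln 3690 = -0.7963 + 0.37 × 8.2134 = 2.2427
S = e^2.2427 ≈ 9.418

9.42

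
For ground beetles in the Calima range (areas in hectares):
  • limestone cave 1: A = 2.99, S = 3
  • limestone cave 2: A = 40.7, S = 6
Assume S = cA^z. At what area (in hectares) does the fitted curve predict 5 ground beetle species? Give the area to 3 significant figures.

z = ln(6/3) / ln(40.7/2.99) = 0.6931 / 2.6110 = 0.2655
c = 3 / 2.99^0.2655 = 3 / 1.337 = 2.243
A = (5/2.243)^(1/0.2655) ⇒ ln A = ln(2.229)/0.2655 = 3.0195
A = e^3.0195 ≈ 20.48 hectares

20.5 hectares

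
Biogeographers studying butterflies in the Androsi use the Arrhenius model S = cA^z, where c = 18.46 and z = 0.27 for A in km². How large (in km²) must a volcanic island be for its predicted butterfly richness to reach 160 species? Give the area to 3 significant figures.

160 = 18.46 × A^0.27  ⇒  A^0.27 = 160/18.46 = 8.667
ln A = ln(8.667) / 0.27 = 2.1596 / 0.27 = 7.9984
A = e^7.9984 ≈ 2976 km²

2980 km²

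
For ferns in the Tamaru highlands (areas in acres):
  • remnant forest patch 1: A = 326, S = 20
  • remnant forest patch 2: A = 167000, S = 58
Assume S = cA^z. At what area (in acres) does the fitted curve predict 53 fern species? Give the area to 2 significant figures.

98000 acres

z = ln(58/20) / ln(167000/326) = 1.0647 / 6.2389 = 0.1707
c = 20 / 326^0.1707 = 20 / 2.685 = 7.45
A = (53/7.45)^(1/0.1707) ⇒ ln A = ln(7.115)/0.1707 = 11.4975
A = e^11.4975 ≈ 98469 acres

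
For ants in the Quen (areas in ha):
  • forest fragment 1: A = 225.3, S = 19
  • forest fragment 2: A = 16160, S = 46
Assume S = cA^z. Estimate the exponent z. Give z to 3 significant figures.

0.207

Taking logs: ln S = ln c + z ln A, so z = (ln S₂ − ln S₁)/(ln A₂ − ln A₁).
z = ln(46/19) / ln(16160/225.3) = ln(2.421) / ln(71.73) = 0.8842 / 4.2729 = 0.2069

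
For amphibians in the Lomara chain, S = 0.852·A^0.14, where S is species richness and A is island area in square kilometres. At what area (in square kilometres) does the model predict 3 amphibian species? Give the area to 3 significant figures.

3 = 0.852 × A^0.14  ⇒  A^0.14 = 3/0.852 = 3.521
ln A = ln(3.521) / 0.14 = 1.2588 / 0.14 = 8.9913
A = e^8.9913 ≈ 8033 square kilometres

8030 square kilometres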